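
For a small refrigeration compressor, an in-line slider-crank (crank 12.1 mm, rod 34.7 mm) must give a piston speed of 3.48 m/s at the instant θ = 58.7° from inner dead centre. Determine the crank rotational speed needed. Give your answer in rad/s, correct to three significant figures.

For an in-line slider-crank, |v_piston| = rω|sinθ|·[1 + r cosθ/√(L² − r² sin²θ)].
With r = 0.0121 m, L = 0.0347 m, θ = 58.7°: the bracketed kinematic factor |dx/dθ| = 0.012301 m.
ω = v/|dx/dθ| = 3.48/0.012301 = 282.9 rad/s.

283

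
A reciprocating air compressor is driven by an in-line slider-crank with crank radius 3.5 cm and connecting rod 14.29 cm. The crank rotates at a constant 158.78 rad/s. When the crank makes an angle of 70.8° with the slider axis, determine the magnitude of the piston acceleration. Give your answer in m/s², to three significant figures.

117

ω = 158.8 rad/s
x(θ) = r cosθ + √(L² − r² sin²θ); with ω constant, a = ω²·d²x/dθ².
d²x/dθ² = −r cosθ − r²(cos2θ)/√u − r⁴ sin²2θ/(4u^{3/2}),  u = L² − r² sin²θ = 0.0193279 m².
Substituting r = 0.035 m, L = 0.1429 m, θ = 70.8°: d²x/dθ² = -0.0046588 m.
a = ω²·d²x/dθ² = (158.8)²·(-0.0046588) = -117.45 m/s²;  |a| = 117.45 m/s².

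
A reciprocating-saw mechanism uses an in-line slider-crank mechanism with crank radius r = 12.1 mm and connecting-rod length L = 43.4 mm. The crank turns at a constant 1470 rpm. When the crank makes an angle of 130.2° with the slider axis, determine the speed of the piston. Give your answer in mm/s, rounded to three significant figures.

1160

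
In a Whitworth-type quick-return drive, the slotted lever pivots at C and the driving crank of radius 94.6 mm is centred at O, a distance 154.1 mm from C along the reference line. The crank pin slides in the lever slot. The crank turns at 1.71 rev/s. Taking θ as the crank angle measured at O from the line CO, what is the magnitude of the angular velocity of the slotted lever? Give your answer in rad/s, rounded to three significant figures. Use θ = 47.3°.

ω = 10.74 rad/s (from 1.71 rev/s).
Crank pin A relative to C: A = (d + r cosθ, r sinθ); lever angle φ = atan2(r sinθ, d + r cosθ).
Differentiating tanφ: φ̇ = rω(d cosθ + r)/(d² + r² + 2dr cosθ).
d² + r² + 2dr cosθ = |CA|² = 0.0524682 m²;  d cosθ + r = +0.1991 m.
|ω_lever| = |0.0946·10.74·+0.1991| / 0.0524682 = 3.857 rad/s.

3.86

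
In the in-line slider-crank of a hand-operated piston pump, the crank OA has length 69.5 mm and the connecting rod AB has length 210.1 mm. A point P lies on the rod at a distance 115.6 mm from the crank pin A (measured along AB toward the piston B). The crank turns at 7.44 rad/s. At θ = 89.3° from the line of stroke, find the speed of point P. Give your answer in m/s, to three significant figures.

0.518

ω = 7.44 rad/s.  Crank-pin speed |V_A| = rω = 0.51708 m/s, perpendicular to OA.
Rod angle: sinφ = −(r/L) sinθ ⇒ φ = -19.316°; ω_rod = −rω cosθ/√(L²−r²sin²θ) = -0.031861 rad/s.
V_P = V_A + ω_rod × AP, with AP = 0.1156 m along the rod.
Components: V_Px = −rω sinθ − a·ω_rod·sinφ = -0.51826 m/s;  V_Py = rω cosθ + a·ω_rod·cosφ = +0.0028414 m/s.
|V_P| = √(V_Px² + V_Py²) = 0.51827 m/s.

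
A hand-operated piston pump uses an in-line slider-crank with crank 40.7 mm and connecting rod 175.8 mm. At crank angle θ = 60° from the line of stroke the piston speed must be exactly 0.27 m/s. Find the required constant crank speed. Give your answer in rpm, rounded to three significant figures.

65.4

For an in-line slider-crank, |v_piston| = rω|sinθ|·[1 + r cosθ/√(L² − r² sin²θ)].
With r = 0.0407 m, L = 0.1758 m, θ = 60°: the bracketed kinematic factor |dx/dθ| = 0.039412 m.
ω = v/|dx/dθ| = 0.27/0.039412 = 6.8507 rad/s.
N = 60ω/(2π) = 65.42 rpm.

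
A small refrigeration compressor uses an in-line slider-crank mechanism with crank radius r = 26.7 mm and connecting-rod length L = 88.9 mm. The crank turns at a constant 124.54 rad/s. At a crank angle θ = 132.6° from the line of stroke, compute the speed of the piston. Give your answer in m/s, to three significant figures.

1.94

ω = 124.5 rad/s
For an in-line slider-crank, x = r cosθ + √(L² − r² sin²θ), so v = −rω sinθ·[1 + r cosθ/√(L² − r² sin²θ)].
With r = 0.0267 m, L = 0.0889 m, θ = 132.6°: √(L² − r² sin²θ) = 0.0867 m.
v = −0.0267·124.5·0.73610·[1 + 0.0267·-0.67688/0.0867] = -1.9375 m/s.
|v| = 1.9375 m/s.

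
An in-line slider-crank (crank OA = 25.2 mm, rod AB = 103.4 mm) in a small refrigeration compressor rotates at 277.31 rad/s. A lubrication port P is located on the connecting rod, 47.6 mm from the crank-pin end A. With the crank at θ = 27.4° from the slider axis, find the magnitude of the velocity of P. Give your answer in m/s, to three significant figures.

ω = 277.3 rad/s.  Crank-pin speed |V_A| = rω = 6.9882 m/s, perpendicular to OA.
Rod angle: sinφ = −(r/L) sinθ ⇒ φ = -6.440°; ω_rod = −rω cosθ/√(L²−r²sin²θ) = -60.383 rad/s.
V_P = V_A + ω_rod × AP, with AP = 0.0476 m along the rod.
Components: V_Px = −rω sinθ − a·ω_rod·sinφ = -3.5383 m/s;  V_Py = rω cosθ + a·ω_rod·cosφ = +3.3481 m/s.
|V_P| = √(V_Px² + V_Py²) = 4.8713 m/s.

4.87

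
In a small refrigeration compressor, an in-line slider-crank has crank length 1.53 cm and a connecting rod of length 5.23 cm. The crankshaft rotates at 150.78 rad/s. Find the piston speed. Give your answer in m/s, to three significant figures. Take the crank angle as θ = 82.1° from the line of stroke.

2.38

ω = 150.8 rad/s
For an in-line slider-crank, x = r cosθ + √(L² − r² sin²θ), so v = −rω sinθ·[1 + r cosθ/√(L² − r² sin²θ)].
With r = 0.0153 m, L = 0.0523 m, θ = 82.1°: √(L² − r² sin²θ) = 0.050056 m.
v = −0.0153·150.8·0.99051·[1 + 0.0153·0.13744/0.050056] = -2.381 m/s.
|v| = 2.381 m/s.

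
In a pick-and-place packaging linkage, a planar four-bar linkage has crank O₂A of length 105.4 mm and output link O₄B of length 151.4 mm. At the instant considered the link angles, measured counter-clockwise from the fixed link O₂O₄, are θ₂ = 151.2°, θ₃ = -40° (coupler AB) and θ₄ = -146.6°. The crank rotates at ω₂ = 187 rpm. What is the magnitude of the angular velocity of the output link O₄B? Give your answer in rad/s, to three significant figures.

2.76

ω₂ = 19.58 rad/s (from 187 rpm).
Differentiating the loop-closure r₂e^{iθ₂}+r₃e^{iθ₃}=r₁+r₄e^{iθ₄} gives r₂ω₂e^{iθ₂}+r₃ω₃e^{iθ₃}=r₄ω₄e^{iθ₄}.
Eliminating the other unknown: ω₄ = r₂ω₂ sin(θ₂−θ₃) / [r₄ sin(θ₄−θ₃)].
Numerator sine = -0.19423; denominator sine = -0.95832.
Result = 0.1054·19.58·(-0.19423) / (0.1514·(-0.95832)) = +2.7631 rad/s; magnitude 2.7631 rad/s.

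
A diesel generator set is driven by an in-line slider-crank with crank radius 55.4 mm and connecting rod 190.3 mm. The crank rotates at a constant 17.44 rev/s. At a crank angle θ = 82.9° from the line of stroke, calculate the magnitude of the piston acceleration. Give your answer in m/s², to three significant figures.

114

ω = 2π·17.4 = 109.6 rad/s
x(θ) = r cosθ + √(L² − r² sin²θ); with ω constant, a = ω²·d²x/dθ².
d²x/dθ² = −r cosθ − r²(cos2θ)/√u − r⁴ sin²2θ/(4u^{3/2}),  u = L² − r² sin²θ = 0.0331918 m².
Substituting r = 0.0554 m, L = 0.1903 m, θ = 82.9°: d²x/dθ² = +0.0094606 m.
a = ω²·d²x/dθ² = (109.6)²·(+0.0094606) = +113.6 m/s²;  |a| = 113.6 m/s².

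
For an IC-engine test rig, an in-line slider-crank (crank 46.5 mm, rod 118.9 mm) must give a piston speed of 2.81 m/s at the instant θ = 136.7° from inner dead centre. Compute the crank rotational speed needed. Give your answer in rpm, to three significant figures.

1190

For an in-line slider-crank, |v_piston| = rω|sinθ|·[1 + r cosθ/√(L² − r² sin²θ)].
With r = 0.0465 m, L = 0.1189 m, θ = 136.7°: the bracketed kinematic factor |dx/dθ| = 0.022469 m.
ω = v/|dx/dθ| = 2.81/0.022469 = 125.06 rad/s.
N = 60ω/(2π) = 1194.3 rpm.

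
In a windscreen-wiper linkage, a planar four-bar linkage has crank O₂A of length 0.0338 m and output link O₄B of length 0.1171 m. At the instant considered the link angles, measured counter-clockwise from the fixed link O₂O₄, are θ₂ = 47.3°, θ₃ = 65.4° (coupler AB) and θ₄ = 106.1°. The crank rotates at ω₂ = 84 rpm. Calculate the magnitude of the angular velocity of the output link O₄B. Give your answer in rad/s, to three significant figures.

1.21

ω₂ = 8.796 rad/s (from 84 rpm).
Differentiating the loop-closure r₂e^{iθ₂}+r₃e^{iθ₃}=r₁+r₄e^{iθ₄} gives r₂ω₂e^{iθ₂}+r₃ω₃e^{iθ₃}=r₄ω₄e^{iθ₄}.
Eliminating the other unknown: ω₄ = r₂ω₂ sin(θ₂−θ₃) / [r₄ sin(θ₄−θ₃)].
Numerator sine = -0.31068; denominator sine = +0.65210.
Result = 0.0338·8.796·(-0.31068) / (0.1171·(+0.65210)) = -1.2097 rad/s; magnitude 1.2097 rad/s.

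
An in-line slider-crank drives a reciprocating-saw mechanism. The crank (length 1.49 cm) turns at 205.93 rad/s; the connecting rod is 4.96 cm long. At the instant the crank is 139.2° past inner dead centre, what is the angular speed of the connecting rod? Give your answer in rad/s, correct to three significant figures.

47.8

ω = 205.9 rad/s
The rod makes angle φ with the slider axis where L sinφ = r sinθ; differentiating, L cosφ·φ̇ = r ω cosθ.
L cosφ = √(L² − r² sin²θ) = 0.048635 m.
|ω_rod| = r ω |cosθ| / √(L² − r² sin²θ) = 0.0149·205.9·0.75700/0.048635 = 47.758 rad/s.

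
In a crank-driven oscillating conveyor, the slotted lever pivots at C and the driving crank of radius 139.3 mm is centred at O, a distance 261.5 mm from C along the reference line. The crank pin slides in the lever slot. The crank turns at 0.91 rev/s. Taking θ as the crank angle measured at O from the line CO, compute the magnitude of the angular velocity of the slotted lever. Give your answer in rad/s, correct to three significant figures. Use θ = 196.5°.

4.95

ω = 5.718 rad/s (from 0.91 rev/s).
Crank pin A relative to C: A = (d + r cosθ, r sinθ); lever angle φ = atan2(r sinθ, d + r cosθ).
Differentiating tanφ: φ̇ = rω(d cosθ + r)/(d² + r² + 2dr cosθ).
d² + r² + 2dr cosθ = |CA|² = 0.017933 m²;  d cosθ + r = -0.11143 m.
|ω_lever| = |0.1393·5.718·-0.11143| / 0.017933 = 4.9491 rad/s.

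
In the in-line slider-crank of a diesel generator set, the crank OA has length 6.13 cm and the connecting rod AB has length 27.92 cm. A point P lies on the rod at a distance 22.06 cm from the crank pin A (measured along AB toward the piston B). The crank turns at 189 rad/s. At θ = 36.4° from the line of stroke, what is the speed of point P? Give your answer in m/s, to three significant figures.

ω = 189 rad/s.  Crank-pin speed |V_A| = rω = 11.586 m/s, perpendicular to OA.
Rod angle: sinφ = −(r/L) sinθ ⇒ φ = -7.486°; ω_rod = −rω cosθ/√(L²−r²sin²θ) = -33.687 rad/s.
V_P = V_A + ω_rod × AP, with AP = 0.2206 m along the rod.
Components: V_Px = −rω sinθ − a·ω_rod·sinφ = -7.8434 m/s;  V_Py = rω cosθ + a·ω_rod·cosφ = +1.9572 m/s.
|V_P| = √(V_Px² + V_Py²) = 8.0839 m/s.

8.08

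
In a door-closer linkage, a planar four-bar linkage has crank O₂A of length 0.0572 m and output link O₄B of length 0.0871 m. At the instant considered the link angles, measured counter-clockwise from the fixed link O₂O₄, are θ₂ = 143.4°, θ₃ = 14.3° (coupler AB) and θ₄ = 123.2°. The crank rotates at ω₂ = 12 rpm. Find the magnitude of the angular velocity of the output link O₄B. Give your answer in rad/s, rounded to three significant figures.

0.677

ω₂ = 1.257 rad/s (from 12 rpm).
Differentiating the loop-closure r₂e^{iθ₂}+r₃e^{iθ₃}=r₁+r₄e^{iθ₄} gives r₂ω₂e^{iθ₂}+r₃ω₃e^{iθ₃}=r₄ω₄e^{iθ₄}.
Eliminating the other unknown: ω₄ = r₂ω₂ sin(θ₂−θ₃) / [r₄ sin(θ₄−θ₃)].
Numerator sine = +0.77605; denominator sine = +0.94609.
Result = 0.0572·1.257·(+0.77605) / (0.0871·(+0.94609)) = +0.67693 rad/s; magnitude 0.67693 rad/s.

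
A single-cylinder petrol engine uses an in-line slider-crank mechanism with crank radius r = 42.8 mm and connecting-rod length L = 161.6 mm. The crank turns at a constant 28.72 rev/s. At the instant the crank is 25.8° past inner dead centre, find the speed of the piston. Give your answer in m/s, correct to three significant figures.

ω = 2π·28.7 = 180.5 rad/s
For an in-line slider-crank, x = r cosθ + √(L² − r² sin²θ), so v = −rω sinθ·[1 + r cosθ/√(L² − r² sin²θ)].
With r = 0.0428 m, L = 0.1616 m, θ = 25.8°: √(L² − r² sin²θ) = 0.16052 m.
v = −0.0428·180.5·0.43523·[1 + 0.0428·0.90032/0.16052] = -4.1684 m/s.
|v| = 4.1684 m/s.

4.17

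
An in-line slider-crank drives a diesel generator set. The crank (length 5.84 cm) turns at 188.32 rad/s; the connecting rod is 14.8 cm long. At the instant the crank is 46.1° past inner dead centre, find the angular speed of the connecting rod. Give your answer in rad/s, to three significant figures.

ω = 188.3 rad/s
The rod makes angle φ with the slider axis where L sinφ = r sinθ; differentiating, L cosφ·φ̇ = r ω cosθ.
L cosφ = √(L² − r² sin²θ) = 0.14189 m.
|ω_rod| = r ω |cosθ| / √(L² − r² sin²θ) = 0.0584·188.3·0.69340/0.14189 = 53.745 rad/s.

53.7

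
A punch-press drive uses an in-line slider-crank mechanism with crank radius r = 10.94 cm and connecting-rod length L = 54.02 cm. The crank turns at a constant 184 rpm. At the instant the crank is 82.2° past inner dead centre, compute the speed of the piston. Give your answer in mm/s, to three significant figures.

2150

ω = 2π·184/60 = 19.27 rad/s
For an in-line slider-crank, x = r cosθ + √(L² − r² sin²θ), so v = −rω sinθ·[1 + r cosθ/√(L² − r² sin²θ)].
With r = 0.1094 m, L = 0.5402 m, θ = 82.2°: √(L² − r² sin²θ) = 0.52921 m.
v = −0.1094·19.27·0.99075·[1 + 0.1094·0.13572/0.52921] = -2.1471 m/s.
|v| = 2.1471 m/s = 2147.1 mm/s.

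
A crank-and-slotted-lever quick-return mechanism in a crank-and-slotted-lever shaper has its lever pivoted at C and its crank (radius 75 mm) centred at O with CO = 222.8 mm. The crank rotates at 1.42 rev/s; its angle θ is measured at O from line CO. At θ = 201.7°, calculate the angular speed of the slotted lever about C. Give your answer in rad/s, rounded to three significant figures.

3.65

ω = 8.922 rad/s (from 1.42 rev/s).
Crank pin A relative to C: A = (d + r cosθ, r sinθ); lever angle φ = atan2(r sinθ, d + r cosθ).
Differentiating tanφ: φ̇ = rω(d cosθ + r)/(d² + r² + 2dr cosθ).
d² + r² + 2dr cosθ = |CA|² = 0.0242132 m²;  d cosθ + r = -0.13201 m.
|ω_lever| = |0.075·8.922·-0.13201| / 0.0242132 = 3.6483 rad/s.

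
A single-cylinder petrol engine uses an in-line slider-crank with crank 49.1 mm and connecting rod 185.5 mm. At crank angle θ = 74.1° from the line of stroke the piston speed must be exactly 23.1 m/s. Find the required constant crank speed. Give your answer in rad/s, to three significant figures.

For an in-line slider-crank, |v_piston| = rω|sinθ|·[1 + r cosθ/√(L² − r² sin²θ)].
With r = 0.0491 m, L = 0.1855 m, θ = 74.1°: the bracketed kinematic factor |dx/dθ| = 0.050762 m.
ω = v/|dx/dθ| = 23.1/0.050762 = 455.06 rad/s.

455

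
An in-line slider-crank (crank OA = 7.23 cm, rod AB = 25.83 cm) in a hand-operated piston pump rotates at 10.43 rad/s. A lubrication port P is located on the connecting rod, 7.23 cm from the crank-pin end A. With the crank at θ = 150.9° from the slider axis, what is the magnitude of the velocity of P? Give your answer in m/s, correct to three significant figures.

0.585

ω = 10.43 rad/s.  Crank-pin speed |V_A| = rω = 0.75409 m/s, perpendicular to OA.
Rod angle: sinφ = −(r/L) sinθ ⇒ φ = -7.824°; ω_rod = −rω cosθ/√(L²−r²sin²θ) = +2.5749 rad/s.
V_P = V_A + ω_rod × AP, with AP = 0.0723 m along the rod.
Components: V_Px = −rω sinθ − a·ω_rod·sinφ = -0.3414 m/s;  V_Py = rω cosθ + a·ω_rod·cosφ = -0.47447 m/s.
|V_P| = √(V_Px² + V_Py²) = 0.58453 m/s.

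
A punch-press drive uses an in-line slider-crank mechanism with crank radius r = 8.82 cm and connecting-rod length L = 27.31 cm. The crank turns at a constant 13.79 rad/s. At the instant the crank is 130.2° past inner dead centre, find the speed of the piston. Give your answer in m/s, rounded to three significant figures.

ω = 13.79 rad/s
For an in-line slider-crank, x = r cosθ + √(L² − r² sin²θ), so v = −rω sinθ·[1 + r cosθ/√(L² − r² sin²θ)].
With r = 0.0882 m, L = 0.2731 m, θ = 130.2°: √(L² − r² sin²θ) = 0.26466 m.
v = −0.0882·13.79·0.76380·[1 + 0.0882·-0.64546/0.26466] = -0.72916 m/s.
|v| = 0.72916 m/s.

0.729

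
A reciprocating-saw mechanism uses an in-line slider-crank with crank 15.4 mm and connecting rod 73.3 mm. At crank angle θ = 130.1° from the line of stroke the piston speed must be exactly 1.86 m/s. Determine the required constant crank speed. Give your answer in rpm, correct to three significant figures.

1750

For an in-line slider-crank, |v_piston| = rω|sinθ|·[1 + r cosθ/√(L² − r² sin²θ)].
With r = 0.0154 m, L = 0.0733 m, θ = 130.1°: the bracketed kinematic factor |dx/dθ| = 0.010165 m.
ω = v/|dx/dθ| = 1.86/0.010165 = 182.99 rad/s.
N = 60ω/(2π) = 1747.4 rpm.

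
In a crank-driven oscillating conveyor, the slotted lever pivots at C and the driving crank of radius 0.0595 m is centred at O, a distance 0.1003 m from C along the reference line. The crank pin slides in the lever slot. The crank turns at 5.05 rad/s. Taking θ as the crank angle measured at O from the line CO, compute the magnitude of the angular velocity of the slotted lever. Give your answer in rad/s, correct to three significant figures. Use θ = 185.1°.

7.09

ω = 5.05 rad/s
Crank pin A relative to C: A = (d + r cosθ, r sinθ); lever angle φ = atan2(r sinθ, d + r cosθ).
Differentiating tanφ: φ̇ = rω(d cosθ + r)/(d² + r² + 2dr cosθ).
d² + r² + 2dr cosθ = |CA|² = 0.00171189 m²;  d cosθ + r = -0.040403 m.
|ω_lever| = |0.0595·5.05·-0.040403| / 0.00171189 = 7.0916 rad/s.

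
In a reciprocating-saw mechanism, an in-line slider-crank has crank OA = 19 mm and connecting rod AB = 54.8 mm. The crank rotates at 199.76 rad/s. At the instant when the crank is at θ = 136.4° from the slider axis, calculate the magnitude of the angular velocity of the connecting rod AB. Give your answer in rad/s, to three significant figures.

ω = 199.8 rad/s
The rod makes angle φ with the slider axis where L sinφ = r sinθ; differentiating, L cosφ·φ̇ = r ω cosθ.
L cosφ = √(L² − r² sin²θ) = 0.053211 m.
|ω_rod| = r ω |cosθ| / √(L² − r² sin²θ) = 0.019·199.8·0.72417/0.053211 = 51.654 rad/s.

51.7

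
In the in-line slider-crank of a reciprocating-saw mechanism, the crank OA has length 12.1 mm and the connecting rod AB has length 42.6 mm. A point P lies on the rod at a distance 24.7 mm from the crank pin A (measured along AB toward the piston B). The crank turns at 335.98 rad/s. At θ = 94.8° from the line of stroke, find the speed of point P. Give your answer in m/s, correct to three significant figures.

ω = 336 rad/s.  Crank-pin speed |V_A| = rω = 4.0654 m/s, perpendicular to OA.
Rod angle: sinφ = −(r/L) sinθ ⇒ φ = -16.442°; ω_rod = −rω cosθ/√(L²−r²sin²θ) = +8.3259 rad/s.
V_P = V_A + ω_rod × AP, with AP = 0.0247 m along the rod.
Components: V_Px = −rω sinθ − a·ω_rod·sinφ = -3.9929 m/s;  V_Py = rω cosθ + a·ω_rod·cosφ = -0.14294 m/s.
|V_P| = √(V_Px² + V_Py²) = 3.9955 m/s.

4.00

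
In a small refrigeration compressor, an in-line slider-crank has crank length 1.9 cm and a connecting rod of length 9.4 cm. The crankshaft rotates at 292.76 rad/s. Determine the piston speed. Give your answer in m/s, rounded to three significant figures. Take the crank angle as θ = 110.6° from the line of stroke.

4.83

ω = 292.8 rad/s
For an in-line slider-crank, x = r cosθ + √(L² − r² sin²θ), so v = −rω sinθ·[1 + r cosθ/√(L² − r² sin²θ)].
With r = 0.019 m, L = 0.094 m, θ = 110.6°: √(L² − r² sin²θ) = 0.092302 m.
v = −0.019·292.8·0.93606·[1 + 0.019·-0.35184/0.092302] = -4.8297 m/s.
|v| = 4.8297 m/s.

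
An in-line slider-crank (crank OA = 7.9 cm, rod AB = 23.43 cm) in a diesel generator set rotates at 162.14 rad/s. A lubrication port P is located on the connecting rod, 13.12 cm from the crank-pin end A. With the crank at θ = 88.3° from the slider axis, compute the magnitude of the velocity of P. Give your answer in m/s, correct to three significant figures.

12.9

ω = 162.1 rad/s.  Crank-pin speed |V_A| = rω = 12.809 m/s, perpendicular to OA.
Rod angle: sinφ = −(r/L) sinθ ⇒ φ = -19.696°; ω_rod = −rω cosθ/√(L²−r²sin²θ) = -1.7226 rad/s.
V_P = V_A + ω_rod × AP, with AP = 0.1312 m along the rod.
Components: V_Px = −rω sinθ − a·ω_rod·sinφ = -12.88 m/s;  V_Py = rω cosθ + a·ω_rod·cosφ = +0.16721 m/s.
|V_P| = √(V_Px² + V_Py²) = 12.881 m/s.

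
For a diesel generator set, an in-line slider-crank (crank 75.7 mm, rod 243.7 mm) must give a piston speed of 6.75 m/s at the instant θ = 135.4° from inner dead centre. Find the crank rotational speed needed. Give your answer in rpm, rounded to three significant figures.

For an in-line slider-crank, |v_piston| = rω|sinθ|·[1 + r cosθ/√(L² − r² sin²θ)].
With r = 0.0757 m, L = 0.2437 m, θ = 135.4°: the bracketed kinematic factor |dx/dθ| = 0.041107 m.
ω = v/|dx/dθ| = 6.75/0.041107 = 164.21 rad/s.
N = 60ω/(2π) = 1568.1 rpm.

1570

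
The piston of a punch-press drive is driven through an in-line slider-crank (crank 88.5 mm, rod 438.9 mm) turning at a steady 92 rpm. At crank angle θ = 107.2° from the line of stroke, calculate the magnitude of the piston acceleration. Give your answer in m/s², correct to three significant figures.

ω = 2π·92/60 = 9.634 rad/s
x(θ) = r cosθ + √(L² − r² sin²θ); with ω constant, a = ω²·d²x/dθ².
d²x/dθ² = −r cosθ − r²(cos2θ)/√u − r⁴ sin²2θ/(4u^{3/2}),  u = L² − r² sin²θ = 0.185486 m².
Substituting r = 0.0885 m, L = 0.4389 m, θ = 107.2°: d²x/dθ² = +0.041114 m.
a = ω²·d²x/dθ² = (9.634)²·(+0.041114) = +3.8161 m/s²;  |a| = 3.8161 m/s².

3.82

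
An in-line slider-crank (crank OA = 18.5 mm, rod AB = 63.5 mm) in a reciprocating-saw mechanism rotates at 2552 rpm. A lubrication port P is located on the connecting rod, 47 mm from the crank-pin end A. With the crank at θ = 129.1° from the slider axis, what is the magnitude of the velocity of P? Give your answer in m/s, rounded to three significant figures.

ω = 267.2 rad/s.  Crank-pin speed |V_A| = rω = 4.944 m/s, perpendicular to OA.
Rod angle: sinφ = −(r/L) sinθ ⇒ φ = -13.067°; ω_rod = −rω cosθ/√(L²−r²sin²θ) = +50.409 rad/s.
V_P = V_A + ω_rod × AP, with AP = 0.047 m along the rod.
Components: V_Px = −rω sinθ − a·ω_rod·sinφ = -3.3011 m/s;  V_Py = rω cosθ + a·ω_rod·cosφ = -0.81021 m/s.
|V_P| = √(V_Px² + V_Py²) = 3.3991 m/s.

3.40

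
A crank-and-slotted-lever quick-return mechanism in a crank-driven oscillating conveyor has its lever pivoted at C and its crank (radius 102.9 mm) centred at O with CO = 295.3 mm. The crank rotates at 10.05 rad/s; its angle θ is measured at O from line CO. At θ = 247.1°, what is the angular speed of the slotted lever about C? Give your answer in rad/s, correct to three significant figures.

0.167

ω = 10.05 rad/s
Crank pin A relative to C: A = (d + r cosθ, r sinθ); lever angle φ = atan2(r sinθ, d + r cosθ).
Differentiating tanφ: φ̇ = rω(d cosθ + r)/(d² + r² + 2dr cosθ).
d² + r² + 2dr cosθ = |CA|² = 0.0741424 m²;  d cosθ + r = -0.012008 m.
|ω_lever| = |0.1029·10.05·-0.012008| / 0.0741424 = 0.16749 rad/s.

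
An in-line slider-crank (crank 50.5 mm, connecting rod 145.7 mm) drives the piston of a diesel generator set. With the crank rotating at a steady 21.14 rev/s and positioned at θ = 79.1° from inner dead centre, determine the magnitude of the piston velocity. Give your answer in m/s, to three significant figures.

7.05

ω = 2π·21.1 = 132.8 rad/s
For an in-line slider-crank, x = r cosθ + √(L² − r² sin²θ), so v = −rω sinθ·[1 + r cosθ/√(L² − r² sin²θ)].
With r = 0.0505 m, L = 0.1457 m, θ = 79.1°: √(L² − r² sin²θ) = 0.137 m.
v = −0.0505·132.8·0.98196·[1 + 0.0505·0.18910/0.137] = -7.0458 m/s.
|v| = 7.0458 m/s.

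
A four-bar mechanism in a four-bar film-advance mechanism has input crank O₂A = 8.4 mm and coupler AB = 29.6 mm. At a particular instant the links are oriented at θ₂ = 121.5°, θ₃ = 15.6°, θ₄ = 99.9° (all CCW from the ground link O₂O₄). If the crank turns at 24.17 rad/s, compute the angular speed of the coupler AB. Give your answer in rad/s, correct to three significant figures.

2.54

ω₂ = 24.17 rad/s
Differentiating the loop-closure r₂e^{iθ₂}+r₃e^{iθ₃}=r₁+r₄e^{iθ₄} gives r₂ω₂e^{iθ₂}+r₃ω₃e^{iθ₃}=r₄ω₄e^{iθ₄}.
Eliminating the other unknown: ω₃ = r₂ω₂ sin(θ₄−θ₂) / [r₃ sin(θ₃−θ₄)].
Numerator sine = -0.36812; denominator sine = -0.99506.
Result = 0.0084·24.17·(-0.36812) / (0.0296·(-0.99506)) = +2.5375 rad/s; magnitude 2.5375 rad/s.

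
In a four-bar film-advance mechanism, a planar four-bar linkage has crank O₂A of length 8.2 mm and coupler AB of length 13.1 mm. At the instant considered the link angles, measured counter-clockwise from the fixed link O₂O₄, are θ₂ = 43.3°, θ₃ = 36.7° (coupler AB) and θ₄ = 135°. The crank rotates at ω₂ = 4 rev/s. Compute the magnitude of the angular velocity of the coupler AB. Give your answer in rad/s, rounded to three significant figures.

ω₂ = 25.13 rad/s (from 4 rev/s).
Differentiating the loop-closure r₂e^{iθ₂}+r₃e^{iθ₃}=r₁+r₄e^{iθ₄} gives r₂ω₂e^{iθ₂}+r₃ω₃e^{iθ₃}=r₄ω₄e^{iθ₄}.
Eliminating the other unknown: ω₃ = r₂ω₂ sin(θ₄−θ₂) / [r₃ sin(θ₃−θ₄)].
Numerator sine = +0.99956; denominator sine = -0.98953.
Result = 0.0082·25.13·(+0.99956) / (0.0131·(-0.98953)) = -15.891 rad/s; magnitude 15.891 rad/s.

15.9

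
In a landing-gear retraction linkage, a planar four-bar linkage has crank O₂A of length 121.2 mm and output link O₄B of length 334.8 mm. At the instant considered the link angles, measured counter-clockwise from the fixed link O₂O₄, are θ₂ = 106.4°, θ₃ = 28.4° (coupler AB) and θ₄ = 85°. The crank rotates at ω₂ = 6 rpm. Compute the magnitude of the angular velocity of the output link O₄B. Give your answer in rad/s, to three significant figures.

0.266

ω₂ = 0.6283 rad/s (from 6 rpm).
Differentiating the loop-closure r₂e^{iθ₂}+r₃e^{iθ₃}=r₁+r₄e^{iθ₄} gives r₂ω₂e^{iθ₂}+r₃ω₃e^{iθ₃}=r₄ω₄e^{iθ₄}.
Eliminating the other unknown: ω₄ = r₂ω₂ sin(θ₂−θ₃) / [r₄ sin(θ₄−θ₃)].
Numerator sine = +0.97815; denominator sine = +0.83485.
Result = 0.1212·0.6283·(+0.97815) / (0.3348·(+0.83485)) = +0.2665 rad/s; magnitude 0.2665 rad/s.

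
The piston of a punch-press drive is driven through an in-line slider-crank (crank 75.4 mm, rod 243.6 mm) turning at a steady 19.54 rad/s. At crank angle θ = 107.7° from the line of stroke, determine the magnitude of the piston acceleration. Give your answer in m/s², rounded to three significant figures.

16.3

ω = 19.54 rad/s
x(θ) = r cosθ + √(L² − r² sin²θ); with ω constant, a = ω²·d²x/dθ².
d²x/dθ² = −r cosθ − r²(cos2θ)/√u − r⁴ sin²2θ/(4u^{3/2}),  u = L² − r² sin²θ = 0.0541813 m².
Substituting r = 0.0754 m, L = 0.2436 m, θ = 107.7°: d²x/dθ² = +0.042618 m.
a = ω²·d²x/dθ² = (19.54)²·(+0.042618) = +16.272 m/s²;  |a| = 16.272 m/s².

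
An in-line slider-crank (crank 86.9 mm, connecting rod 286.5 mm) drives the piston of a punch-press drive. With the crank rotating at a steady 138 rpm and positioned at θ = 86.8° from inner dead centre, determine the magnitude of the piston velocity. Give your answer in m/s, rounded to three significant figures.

1.28

ω = 2π·138/60 = 14.45 rad/s
For an in-line slider-crank, x = r cosθ + √(L² − r² sin²θ), so v = −rω sinθ·[1 + r cosθ/√(L² − r² sin²θ)].
With r = 0.0869 m, L = 0.2865 m, θ = 86.8°: √(L² − r² sin²θ) = 0.27305 m.
v = −0.0869·14.45·0.99844·[1 + 0.0869·0.05582/0.27305] = -1.2761 m/s.
|v| = 1.2761 m/s.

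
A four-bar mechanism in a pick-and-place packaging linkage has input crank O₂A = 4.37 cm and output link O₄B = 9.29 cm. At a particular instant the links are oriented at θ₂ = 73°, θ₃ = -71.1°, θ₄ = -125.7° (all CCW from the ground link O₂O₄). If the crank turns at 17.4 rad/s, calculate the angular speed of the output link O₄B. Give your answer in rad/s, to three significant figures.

5.89

ω₂ = 17.4 rad/s
Differentiating the loop-closure r₂e^{iθ₂}+r₃e^{iθ₃}=r₁+r₄e^{iθ₄} gives r₂ω₂e^{iθ₂}+r₃ω₃e^{iθ₃}=r₄ω₄e^{iθ₄}.
Eliminating the other unknown: ω₄ = r₂ω₂ sin(θ₂−θ₃) / [r₄ sin(θ₄−θ₃)].
Numerator sine = +0.58637; denominator sine = -0.81513.
Result = 0.0437·17.4·(+0.58637) / (0.0929·(-0.81513)) = -5.8879 rad/s; magnitude 5.8879 rad/s.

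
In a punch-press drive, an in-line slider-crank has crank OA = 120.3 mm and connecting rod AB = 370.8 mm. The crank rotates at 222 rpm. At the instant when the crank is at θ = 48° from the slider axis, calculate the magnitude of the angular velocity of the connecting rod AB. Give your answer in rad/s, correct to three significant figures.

ω = 23.25 rad/s (converted from 222 rpm).
The rod makes angle φ with the slider axis where L sinφ = r sinθ; differentiating, L cosφ·φ̇ = r ω cosθ.
L cosφ = √(L² − r² sin²θ) = 0.35986 m.
|ω_rod| = r ω |cosθ| / √(L² − r² sin²θ) = 0.1203·23.25·0.66913/0.35986 = 5.2002 rad/s.

5.20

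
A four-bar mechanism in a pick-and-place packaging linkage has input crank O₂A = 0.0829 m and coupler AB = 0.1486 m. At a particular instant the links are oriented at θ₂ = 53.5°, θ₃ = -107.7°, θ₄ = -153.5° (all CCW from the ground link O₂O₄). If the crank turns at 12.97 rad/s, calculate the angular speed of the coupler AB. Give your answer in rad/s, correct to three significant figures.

4.58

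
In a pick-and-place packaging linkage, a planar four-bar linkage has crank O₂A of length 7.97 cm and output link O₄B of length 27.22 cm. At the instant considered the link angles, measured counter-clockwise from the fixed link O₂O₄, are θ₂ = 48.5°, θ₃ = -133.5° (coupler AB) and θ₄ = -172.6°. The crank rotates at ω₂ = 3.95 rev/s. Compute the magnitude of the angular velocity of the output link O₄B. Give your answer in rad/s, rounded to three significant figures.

0.402

ω₂ = 24.82 rad/s (from 3.95 rev/s).
Differentiating the loop-closure r₂e^{iθ₂}+r₃e^{iθ₃}=r₁+r₄e^{iθ₄} gives r₂ω₂e^{iθ₂}+r₃ω₃e^{iθ₃}=r₄ω₄e^{iθ₄}.
Eliminating the other unknown: ω₄ = r₂ω₂ sin(θ₂−θ₃) / [r₄ sin(θ₄−θ₃)].
Numerator sine = -0.03490; denominator sine = -0.63068.
Result = 0.0797·24.82·(-0.03490) / (0.2722·(-0.63068)) = +0.40212 rad/s; magnitude 0.40212 rad/s.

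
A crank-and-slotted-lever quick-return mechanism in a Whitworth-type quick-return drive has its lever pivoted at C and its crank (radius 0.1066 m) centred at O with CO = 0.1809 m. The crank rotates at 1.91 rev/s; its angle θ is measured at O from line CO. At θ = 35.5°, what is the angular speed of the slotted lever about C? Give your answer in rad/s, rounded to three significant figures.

4.30

ω = 12 rad/s (from 1.91 rev/s).
Crank pin A relative to C: A = (d + r cosθ, r sinθ); lever angle φ = atan2(r sinθ, d + r cosθ).
Differentiating tanφ: φ̇ = rω(d cosθ + r)/(d² + r² + 2dr cosθ).
d² + r² + 2dr cosθ = |CA|² = 0.0754871 m²;  d cosθ + r = +0.25387 m.
|ω_lever| = |0.1066·12·+0.25387| / 0.0754871 = 4.3024 rad/s.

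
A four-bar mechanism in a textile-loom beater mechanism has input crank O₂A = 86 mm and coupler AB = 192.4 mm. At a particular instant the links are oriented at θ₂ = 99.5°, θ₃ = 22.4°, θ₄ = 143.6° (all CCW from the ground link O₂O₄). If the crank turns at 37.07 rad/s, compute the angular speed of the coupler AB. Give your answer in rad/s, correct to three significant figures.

ω₂ = 37.07 rad/s
Differentiating the loop-closure r₂e^{iθ₂}+r₃e^{iθ₃}=r₁+r₄e^{iθ₄} gives r₂ω₂e^{iθ₂}+r₃ω₃e^{iθ₃}=r₄ω₄e^{iθ₄}.
Eliminating the other unknown: ω₃ = r₂ω₂ sin(θ₄−θ₂) / [r₃ sin(θ₃−θ₄)].
Numerator sine = +0.69591; denominator sine = -0.85536.
Result = 0.086·37.07·(+0.69591) / (0.1924·(-0.85536)) = -13.481 rad/s; magnitude 13.481 rad/s.

13.5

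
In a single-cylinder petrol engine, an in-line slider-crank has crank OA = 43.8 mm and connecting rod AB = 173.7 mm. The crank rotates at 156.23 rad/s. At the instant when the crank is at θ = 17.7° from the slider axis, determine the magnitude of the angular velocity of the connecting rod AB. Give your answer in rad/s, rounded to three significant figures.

ω = 156.2 rad/s
The rod makes angle φ with the slider axis where L sinφ = r sinθ; differentiating, L cosφ·φ̇ = r ω cosθ.
L cosφ = √(L² − r² sin²θ) = 0.17319 m.
|ω_rod| = r ω |cosθ| / √(L² − r² sin²θ) = 0.0438·156.2·0.95266/0.17319 = 37.641 rad/s.

37.6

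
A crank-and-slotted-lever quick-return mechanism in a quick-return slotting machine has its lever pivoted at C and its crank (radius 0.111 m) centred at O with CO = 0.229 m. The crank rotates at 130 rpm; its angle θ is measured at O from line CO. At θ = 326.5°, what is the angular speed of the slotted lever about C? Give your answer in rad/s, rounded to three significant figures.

ω = 13.61 rad/s (from 130 rpm).
Crank pin A relative to C: A = (d + r cosθ, r sinθ); lever angle φ = atan2(r sinθ, d + r cosθ).
Differentiating tanφ: φ̇ = rω(d cosθ + r)/(d² + r² + 2dr cosθ).
d² + r² + 2dr cosθ = |CA|² = 0.107155 m²;  d cosθ + r = +0.30196 m.
|ω_lever| = |0.111·13.61·+0.30196| / 0.107155 = 4.2583 rad/s.

4.26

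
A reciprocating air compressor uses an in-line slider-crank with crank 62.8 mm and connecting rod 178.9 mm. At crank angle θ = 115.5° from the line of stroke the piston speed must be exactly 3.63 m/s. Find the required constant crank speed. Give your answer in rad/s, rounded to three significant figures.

76.2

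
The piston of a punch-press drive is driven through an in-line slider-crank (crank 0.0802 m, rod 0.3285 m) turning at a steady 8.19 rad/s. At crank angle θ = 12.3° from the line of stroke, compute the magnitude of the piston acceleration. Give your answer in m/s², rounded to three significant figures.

6.46

ω = 8.19 rad/s
x(θ) = r cosθ + √(L² − r² sin²θ); with ω constant, a = ω²·d²x/dθ².
d²x/dθ² = −r cosθ − r²(cos2θ)/√u − r⁴ sin²2θ/(4u^{3/2}),  u = L² − r² sin²θ = 0.10762 m².
Substituting r = 0.0802 m, L = 0.3285 m, θ = 12.3°: d²x/dθ² = -0.096237 m.
a = ω²·d²x/dθ² = (8.19)²·(-0.096237) = -6.4552 m/s²;  |a| = 6.4552 m/s².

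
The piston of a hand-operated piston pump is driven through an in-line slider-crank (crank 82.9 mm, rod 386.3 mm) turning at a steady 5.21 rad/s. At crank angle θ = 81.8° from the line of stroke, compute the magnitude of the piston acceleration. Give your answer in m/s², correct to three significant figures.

ω = 5.21 rad/s
x(θ) = r cosθ + √(L² − r² sin²θ); with ω constant, a = ω²·d²x/dθ².
d²x/dθ² = −r cosθ − r²(cos2θ)/√u − r⁴ sin²2θ/(4u^{3/2}),  u = L² − r² sin²θ = 0.142495 m².
Substituting r = 0.0829 m, L = 0.3863 m, θ = 81.8°: d²x/dθ² = +0.0056236 m.
a = ω²·d²x/dθ² = (5.21)²·(+0.0056236) = +0.15265 m/s²;  |a| = 0.15265 m/s².

0.153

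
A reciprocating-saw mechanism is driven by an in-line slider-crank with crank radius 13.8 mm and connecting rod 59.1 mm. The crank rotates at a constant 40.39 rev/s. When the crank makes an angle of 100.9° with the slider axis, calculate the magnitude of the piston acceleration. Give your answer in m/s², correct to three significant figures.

ω = 2π·40.4 = 253.8 rad/s
x(θ) = r cosθ + √(L² − r² sin²θ); with ω constant, a = ω²·d²x/dθ².
d²x/dθ² = −r cosθ − r²(cos2θ)/√u − r⁴ sin²2θ/(4u^{3/2}),  u = L² − r² sin²θ = 0.00330918 m².
Substituting r = 0.0138 m, L = 0.0591 m, θ = 100.9°: d²x/dθ² = +0.0056767 m.
a = ω²·d²x/dθ² = (253.8)²·(+0.0056767) = +365.6 m/s²;  |a| = 365.6 m/s².

366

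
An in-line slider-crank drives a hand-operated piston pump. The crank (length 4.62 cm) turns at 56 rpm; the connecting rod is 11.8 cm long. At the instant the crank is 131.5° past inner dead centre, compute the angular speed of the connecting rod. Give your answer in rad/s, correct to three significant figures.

ω = 5.864 rad/s (converted from 56 rpm).
The rod makes angle φ with the slider axis where L sinφ = r sinθ; differentiating, L cosφ·φ̇ = r ω cosθ.
L cosφ = √(L² − r² sin²θ) = 0.11281 m.
|ω_rod| = r ω |cosθ| / √(L² − r² sin²θ) = 0.0462·5.864·0.66262/0.11281 = 1.5913 rad/s.

1.59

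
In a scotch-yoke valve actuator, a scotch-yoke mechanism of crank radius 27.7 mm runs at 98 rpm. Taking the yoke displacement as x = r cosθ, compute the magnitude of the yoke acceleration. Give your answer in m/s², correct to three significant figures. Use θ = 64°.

1.28

ω = 10.26 rad/s (from 98 rpm).
x = r cosθ ⇒ ẍ = −rω² cosθ (ω constant).
|a| = rω²|cosθ| = 0.0277·(10.26)²·|cos 64°| = 1.2789 m/s².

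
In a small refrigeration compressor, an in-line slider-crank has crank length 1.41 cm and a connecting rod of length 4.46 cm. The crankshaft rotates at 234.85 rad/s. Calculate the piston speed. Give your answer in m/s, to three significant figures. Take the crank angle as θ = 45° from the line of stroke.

ω = 234.8 rad/s
For an in-line slider-crank, x = r cosθ + √(L² − r² sin²θ), so v = −rω sinθ·[1 + r cosθ/√(L² − r² sin²θ)].
With r = 0.0141 m, L = 0.0446 m, θ = 45°: √(L² − r² sin²θ) = 0.043471 m.
v = −0.0141·234.8·0.70711·[1 + 0.0141·0.70711/0.043471] = -2.8785 m/s.
|v| = 2.8785 m/s.

2.88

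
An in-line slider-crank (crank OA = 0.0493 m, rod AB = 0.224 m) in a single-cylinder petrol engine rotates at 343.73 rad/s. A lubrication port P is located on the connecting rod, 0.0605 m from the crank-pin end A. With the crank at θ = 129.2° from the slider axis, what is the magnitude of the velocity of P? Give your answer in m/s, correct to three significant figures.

ω = 343.7 rad/s.  Crank-pin speed |V_A| = rω = 16.946 m/s, perpendicular to OA.
Rod angle: sinφ = −(r/L) sinθ ⇒ φ = -9.820°; ω_rod = −rω cosθ/√(L²−r²sin²θ) = +48.525 rad/s.
V_P = V_A + ω_rod × AP, with AP = 0.0605 m along the rod.
Components: V_Px = −rω sinθ − a·ω_rod·sinφ = -12.631 m/s;  V_Py = rω cosθ + a·ω_rod·cosφ = -7.8176 m/s.
|V_P| = √(V_Px² + V_Py²) = 14.855 m/s.

14.9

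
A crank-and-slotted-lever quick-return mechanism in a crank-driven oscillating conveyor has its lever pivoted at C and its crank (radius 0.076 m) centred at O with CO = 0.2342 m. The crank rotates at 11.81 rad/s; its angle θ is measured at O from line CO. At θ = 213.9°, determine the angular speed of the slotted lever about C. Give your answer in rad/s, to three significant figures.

ω = 11.81 rad/s
Crank pin A relative to C: A = (d + r cosθ, r sinθ); lever angle φ = atan2(r sinθ, d + r cosθ).
Differentiating tanφ: φ̇ = rω(d cosθ + r)/(d² + r² + 2dr cosθ).
d² + r² + 2dr cosθ = |CA|² = 0.0310785 m²;  d cosθ + r = -0.11839 m.
|ω_lever| = |0.076·11.81·-0.11839| / 0.0310785 = 3.4191 rad/s.

3.42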